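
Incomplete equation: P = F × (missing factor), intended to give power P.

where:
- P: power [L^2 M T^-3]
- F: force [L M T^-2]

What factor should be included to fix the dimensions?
v (velocity), dimensions [L T^-1]

P has dimensions [L^2 M T^-3] and F has dimensions [L M T^-2].
The missing factor must have dimensions [L^2 M T^-3] / [L M T^-2] = [L T^-1], i.e. velocity (v).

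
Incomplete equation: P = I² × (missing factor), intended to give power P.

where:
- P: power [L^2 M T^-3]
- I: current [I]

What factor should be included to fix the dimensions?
R (resistance), dimensions [I^-2 L^2 M T^-3]

P has dimensions [L^2 M T^-3] and I² has dimensions [I^2].
The missing factor must have dimensions [L^2 M T^-3] / [I^2] = [I^-2 L^2 M T^-3], i.e. resistance (R).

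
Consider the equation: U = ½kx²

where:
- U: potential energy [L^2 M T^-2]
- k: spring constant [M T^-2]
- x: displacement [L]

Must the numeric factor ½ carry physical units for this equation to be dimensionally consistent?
No

U has dimensions [L^2 M T^-2] and kx² already has dimensions [L^2 M T^-2], so the equation balances without ½ contributing any dimensions. ½ is a pure (dimensionless) number; changing or removing it would not affect dimensional consistency.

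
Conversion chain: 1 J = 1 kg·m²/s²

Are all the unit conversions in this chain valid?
The chain is correct (no errors).

Correct: Joule is defined as kg·m²/s²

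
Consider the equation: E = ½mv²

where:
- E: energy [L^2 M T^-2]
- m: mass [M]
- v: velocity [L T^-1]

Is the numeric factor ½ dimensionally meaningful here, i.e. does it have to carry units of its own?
No

E has dimensions [L^2 M T^-2] and mv² already has dimensions [L^2 M T^-2], so the equation balances without ½ contributing any dimensions. ½ is a pure (dimensionless) number; changing or removing it would not affect dimensional consistency.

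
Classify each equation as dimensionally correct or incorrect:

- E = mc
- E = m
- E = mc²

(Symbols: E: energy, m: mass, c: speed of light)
Dimensionally correct: E = mc²
Dimensionally incorrect: E = mc, E = m
Ordered (correct first, then incorrect): E = mc², E = mc, E = m

- E = mc: LHS [L^2 M T^-2], RHS [L M T^-1] → incorrect ✗
- E = m: LHS [L^2 M T^-2], RHS [M] → incorrect ✗
- E = mc²: LHS [L^2 M T^-2], RHS [L^2 M T^-2] → correct ✓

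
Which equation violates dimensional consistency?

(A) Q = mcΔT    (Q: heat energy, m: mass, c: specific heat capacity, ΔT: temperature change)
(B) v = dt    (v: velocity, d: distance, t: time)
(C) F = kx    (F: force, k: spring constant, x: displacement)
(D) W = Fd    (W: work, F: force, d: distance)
(B) v = dt

The equation (B) v = dt is dimensionally incorrect.

LHS (v): [L T^-1]
RHS (dt): [L T] ✗

The dimensions do not match. The other three equations balance.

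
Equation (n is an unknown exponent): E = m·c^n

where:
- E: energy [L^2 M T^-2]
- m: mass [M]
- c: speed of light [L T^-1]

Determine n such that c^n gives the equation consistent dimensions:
n = 2

E has dimensions [L^2 M T^-2]; c has dimensions [L T^-1].
The rest of the RHS has dimensions [M], so c^n must supply [L^2 T^-2].
With n = 2: m·c^2 has dimensions [L^2 M T^-2], matching the LHS ✓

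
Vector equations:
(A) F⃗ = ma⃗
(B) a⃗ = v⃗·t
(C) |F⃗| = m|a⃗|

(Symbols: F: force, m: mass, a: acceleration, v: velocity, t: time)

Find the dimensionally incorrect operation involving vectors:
(B) a⃗ = v⃗·t

(A) F⃗ = ma⃗: LHS [L M T^-2], RHS [L M T^-2] ✓ — Force and acceleration are vectors, mass is a scalar
(B) a⃗ = v⃗·t: LHS [L T^-2], RHS [L] ✗ — acceleration is velocity per time; should be v⃗/t
(C) |F⃗| = m|a⃗|: LHS [L M T^-2], RHS [L M T^-2] ✓ — magnitudes of vectors are scalars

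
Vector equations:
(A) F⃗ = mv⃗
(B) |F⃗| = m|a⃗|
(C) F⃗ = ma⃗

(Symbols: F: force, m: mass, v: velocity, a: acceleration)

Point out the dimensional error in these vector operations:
(A) F⃗ = mv⃗

(A) F⃗ = mv⃗: LHS [L M T^-2], RHS [L M T^-1] ✗ — mass times velocity is momentum, not force; should be ma⃗
(B) |F⃗| = m|a⃗|: LHS [L M T^-2], RHS [L M T^-2] ✓ — magnitudes of vectors are scalars
(C) F⃗ = ma⃗: LHS [L M T^-2], RHS [L M T^-2] ✓ — Force and acceleration are vectors, mass is a scalar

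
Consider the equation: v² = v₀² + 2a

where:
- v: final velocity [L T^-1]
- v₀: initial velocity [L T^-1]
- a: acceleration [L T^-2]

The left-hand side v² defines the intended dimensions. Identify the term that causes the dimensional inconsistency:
The term 2a

Checking each RHS term against the LHS:
- v₀²: [L^2 T^-2] — matches v² [L^2 T^-2] ✓
- 2a: [L T^-2] — does NOT match v² [L^2 T^-2] ✗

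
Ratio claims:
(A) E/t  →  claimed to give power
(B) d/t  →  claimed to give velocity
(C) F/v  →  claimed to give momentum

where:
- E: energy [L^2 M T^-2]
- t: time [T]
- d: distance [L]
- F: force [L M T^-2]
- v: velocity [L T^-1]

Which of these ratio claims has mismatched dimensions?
(C) F/v does not give momentum

(A) E/t: [L^2 M T^-3] = power [L^2 M T^-3] ✓
(B) d/t: [L T^-1] = velocity [L T^-1] ✓
(C) F/v: [M T^-1] ≠ momentum [L M T^-1] ✗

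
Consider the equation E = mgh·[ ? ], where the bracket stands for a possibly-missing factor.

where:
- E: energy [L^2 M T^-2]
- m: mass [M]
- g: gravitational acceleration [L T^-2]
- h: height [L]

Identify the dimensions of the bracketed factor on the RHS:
Nothing is missing — the bracketed factor must be dimensionless.

E has dimensions [L^2 M T^-2] and mgh already has dimensions [L^2 M T^-2], so E = mgh is dimensionally complete.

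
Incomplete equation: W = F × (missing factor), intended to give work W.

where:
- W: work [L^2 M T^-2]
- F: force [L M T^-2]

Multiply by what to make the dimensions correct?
d (distance), dimensions [L]

W has dimensions [L^2 M T^-2] and F has dimensions [L M T^-2].
The missing factor must have dimensions [L^2 M T^-2] / [L M T^-2] = [L], i.e. distance (d).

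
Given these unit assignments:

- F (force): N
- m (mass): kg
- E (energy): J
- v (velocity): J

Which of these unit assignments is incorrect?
v

The variable v (velocity) should have units m/s, not J.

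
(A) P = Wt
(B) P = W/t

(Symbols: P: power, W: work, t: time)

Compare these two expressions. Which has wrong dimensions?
(A)

(A) P = Wt: LHS [L^2 M T^-3], RHS [L^2 M T^-1] ✗
(B) P = W/t: LHS [L^2 M T^-3], RHS [L^2 M T^-3] ✓

Expression (A) P = Wt is dimensionally incorrect.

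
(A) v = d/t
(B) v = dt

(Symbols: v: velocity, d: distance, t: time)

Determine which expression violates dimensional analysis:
(B)

(A) v = d/t: LHS [L T^-1], RHS [L T^-1] ✓
(B) v = dt: LHS [L T^-1], RHS [L T] ✗

Expression (B) v = dt is dimensionally incorrect.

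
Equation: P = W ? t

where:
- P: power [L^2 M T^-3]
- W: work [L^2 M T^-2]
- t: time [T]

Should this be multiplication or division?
division (÷): P = W ÷ t

P [L^2 M T^-3]; W [L^2 M T^-2]; t [T].
W × t → [L^2 M T^-1] ✗
W ÷ t → [L^2 M T^-3] ✓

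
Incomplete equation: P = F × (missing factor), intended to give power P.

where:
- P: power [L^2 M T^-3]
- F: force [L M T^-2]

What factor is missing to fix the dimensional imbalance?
v (velocity), dimensions [L T^-1]

P has dimensions [L^2 M T^-3] and F has dimensions [L M T^-2].
The missing factor must have dimensions [L^2 M T^-3] / [L M T^-2] = [L T^-1], i.e. velocity (v).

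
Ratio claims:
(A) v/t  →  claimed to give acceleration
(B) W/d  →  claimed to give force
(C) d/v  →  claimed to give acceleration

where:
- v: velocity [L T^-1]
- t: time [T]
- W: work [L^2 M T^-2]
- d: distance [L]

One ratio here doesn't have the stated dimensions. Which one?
(C) d/v does not give acceleration

(A) v/t: [L T^-2] = acceleration [L T^-2] ✓
(B) W/d: [L M T^-2] = force [L M T^-2] ✓
(C) d/v: [T] ≠ acceleration [L T^-2] ✗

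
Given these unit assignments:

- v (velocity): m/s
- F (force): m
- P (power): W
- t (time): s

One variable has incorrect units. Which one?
F

The variable F (force) should have units N, not m.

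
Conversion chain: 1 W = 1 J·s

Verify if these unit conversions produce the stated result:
The chain is incorrect (it contains an error).

Incorrect: Watt is J/s, not J·s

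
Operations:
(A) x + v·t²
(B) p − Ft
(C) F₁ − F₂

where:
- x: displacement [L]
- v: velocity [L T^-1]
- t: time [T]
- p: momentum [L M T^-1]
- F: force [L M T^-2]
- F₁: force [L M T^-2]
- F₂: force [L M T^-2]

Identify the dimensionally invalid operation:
(A) x + v·t²

(A) x + v·t²: x [L] and v·t² [L T] — different dimensions cannot be added/subtracted ✗
(B) p − Ft: p [L M T^-1] and Ft [L M T^-1] — same dimensions ✓
(C) F₁ − F₂: F₁ [L M T^-2] and F₂ [L M T^-2] — same dimensions ✓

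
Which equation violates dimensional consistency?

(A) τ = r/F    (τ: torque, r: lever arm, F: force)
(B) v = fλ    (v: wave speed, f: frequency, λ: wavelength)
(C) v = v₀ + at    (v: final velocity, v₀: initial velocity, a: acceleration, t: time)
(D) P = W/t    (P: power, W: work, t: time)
(A) τ = r/F

The equation (A) τ = r/F is dimensionally incorrect.

LHS (τ): [L^2 M T^-2]
RHS (r/F): [M^-1 T^2] ✗

The dimensions do not match. The other three equations balance.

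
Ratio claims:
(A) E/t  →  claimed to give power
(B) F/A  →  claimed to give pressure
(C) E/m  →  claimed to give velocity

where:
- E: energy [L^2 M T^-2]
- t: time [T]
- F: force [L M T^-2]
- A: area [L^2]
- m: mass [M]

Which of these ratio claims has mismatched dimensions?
(C) E/m does not give velocity

(A) E/t: [L^2 M T^-3] = power [L^2 M T^-3] ✓
(B) F/A: [L^-1 M T^-2] = pressure [L^-1 M T^-2] ✓
(C) E/m: [L^2 T^-2] ≠ velocity [L T^-1] ✗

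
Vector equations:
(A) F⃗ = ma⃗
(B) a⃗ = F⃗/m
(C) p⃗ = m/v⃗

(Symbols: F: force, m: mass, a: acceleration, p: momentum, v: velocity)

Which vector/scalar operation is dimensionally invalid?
(C) p⃗ = m/v⃗

(A) F⃗ = ma⃗: LHS [L M T^-2], RHS [L M T^-2] ✓ — Force and acceleration are vectors, mass is a scalar
(B) a⃗ = F⃗/m: LHS [L T^-2], RHS [L T^-2] ✓ — force (vector) divided by mass (scalar)
(C) p⃗ = m/v⃗: LHS [L M T^-1], RHS [L^-1 M T] ✗ — momentum is mass times velocity; should be mv⃗ (and division by a vector is undefined)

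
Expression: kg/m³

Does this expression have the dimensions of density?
Yes

The expression kg/m³ has dimensions [L^-3 M], which is exactly density [L^-3 M].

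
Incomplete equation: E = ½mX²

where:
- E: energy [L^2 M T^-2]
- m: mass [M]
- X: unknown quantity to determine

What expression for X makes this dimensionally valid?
X = v (velocity), dimensions [L T^-1]

E has dimensions [L^2 M T^-2]; the rest of the RHS (½m) has dimensions [M].
So X² must have dimensions [L^2 T^-2], i.e. X has dimensions [L T^-1] — X = v (velocity).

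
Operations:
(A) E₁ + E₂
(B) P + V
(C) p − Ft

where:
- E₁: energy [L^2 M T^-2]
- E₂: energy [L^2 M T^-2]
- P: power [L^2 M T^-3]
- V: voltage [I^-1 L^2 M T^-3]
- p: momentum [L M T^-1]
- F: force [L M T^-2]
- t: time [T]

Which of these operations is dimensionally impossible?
(B) P + V

(A) E₁ + E₂: E₁ [L^2 M T^-2] and E₂ [L^2 M T^-2] — same dimensions ✓
(B) P + V: P [L^2 M T^-3] and V [I^-1 L^2 M T^-3] — different dimensions cannot be added/subtracted ✗
(C) p − Ft: p [L M T^-1] and Ft [L M T^-1] — same dimensions ✓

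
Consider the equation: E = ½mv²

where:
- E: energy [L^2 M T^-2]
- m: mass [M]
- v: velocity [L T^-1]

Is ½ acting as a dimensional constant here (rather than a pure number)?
No

E has dimensions [L^2 M T^-2] and mv² already has dimensions [L^2 M T^-2], so the equation balances without ½ contributing any dimensions. ½ is a pure (dimensionless) number; changing or removing it would not affect dimensional consistency.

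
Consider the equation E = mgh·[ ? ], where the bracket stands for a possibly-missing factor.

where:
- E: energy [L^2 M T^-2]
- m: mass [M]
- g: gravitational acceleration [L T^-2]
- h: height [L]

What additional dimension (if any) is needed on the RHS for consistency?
Nothing is missing — the bracketed factor must be dimensionless.

E has dimensions [L^2 M T^-2] and mgh already has dimensions [L^2 M T^-2], so E = mgh is dimensionally complete.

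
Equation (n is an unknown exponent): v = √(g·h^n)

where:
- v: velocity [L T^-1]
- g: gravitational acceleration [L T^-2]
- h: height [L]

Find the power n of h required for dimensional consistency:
n = 1

v has dimensions [L T^-1]; h has dimensions [L].
With n = 1: √(g·h^1) has dimensions [L T^-1], matching the LHS ✓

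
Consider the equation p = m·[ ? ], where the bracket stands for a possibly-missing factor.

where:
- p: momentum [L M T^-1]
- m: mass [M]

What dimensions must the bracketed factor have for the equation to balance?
[L T^-1] — velocity (e.g. v)

p has dimensions [L M T^-1]; m has dimensions [M].
The bracketed factor must supply [L M T^-1] / [M] = [L T^-1].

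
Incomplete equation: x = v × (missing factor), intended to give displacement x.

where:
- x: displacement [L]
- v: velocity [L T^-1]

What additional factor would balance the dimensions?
t (time), dimensions [T]

x has dimensions [L] and v has dimensions [L T^-1].
The missing factor must have dimensions [L] / [L T^-1] = [T], i.e. time (t).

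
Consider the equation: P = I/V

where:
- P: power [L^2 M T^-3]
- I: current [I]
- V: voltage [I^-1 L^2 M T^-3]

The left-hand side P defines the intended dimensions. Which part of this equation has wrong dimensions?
The right-hand side term I/V

P has dimensions [L^2 M T^-3], but I/V has dimensions [I^2 L^-2 M^-1 T^3], so the term I/V is dimensionally wrong for P.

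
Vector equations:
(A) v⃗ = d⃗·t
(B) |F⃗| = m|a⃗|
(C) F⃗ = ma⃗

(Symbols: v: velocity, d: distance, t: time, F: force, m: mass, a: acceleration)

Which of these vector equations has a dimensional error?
(A) v⃗ = d⃗·t

(A) v⃗ = d⃗·t: LHS [L T^-1], RHS [L T] ✗ — velocity is displacement per time; should be d⃗/t
(B) |F⃗| = m|a⃗|: LHS [L M T^-2], RHS [L M T^-2] ✓ — magnitudes of vectors are scalars
(C) F⃗ = ma⃗: LHS [L M T^-2], RHS [L M T^-2] ✓ — Force and acceleration are vectors, mass is a scalar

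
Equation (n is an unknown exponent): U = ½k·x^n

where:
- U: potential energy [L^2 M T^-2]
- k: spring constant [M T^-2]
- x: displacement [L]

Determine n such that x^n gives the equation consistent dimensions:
n = 2

U has dimensions [L^2 M T^-2]; x has dimensions [L].
The rest of the RHS has dimensions [M T^-2], so x^n must supply [L^2].
With n = 2: ½k·x^2 has dimensions [L^2 M T^-2], matching the LHS ✓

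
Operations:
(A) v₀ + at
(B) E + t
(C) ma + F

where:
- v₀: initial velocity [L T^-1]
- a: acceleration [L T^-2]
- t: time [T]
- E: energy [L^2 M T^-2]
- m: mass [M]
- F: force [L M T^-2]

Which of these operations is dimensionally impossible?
(B) E + t

(A) v₀ + at: v₀ [L T^-1] and at [L T^-1] — same dimensions ✓
(B) E + t: E [L^2 M T^-2] and t [T] — different dimensions cannot be added/subtracted ✗
(C) ma + F: ma [L M T^-2] and F [L M T^-2] — same dimensions ✓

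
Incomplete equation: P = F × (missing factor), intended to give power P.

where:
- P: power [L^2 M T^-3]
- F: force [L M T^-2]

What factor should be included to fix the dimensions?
v (velocity), dimensions [L T^-1]

P has dimensions [L^2 M T^-3] and F has dimensions [L M T^-2].
The missing factor must have dimensions [L^2 M T^-3] / [L M T^-2] = [L T^-1], i.e. velocity (v).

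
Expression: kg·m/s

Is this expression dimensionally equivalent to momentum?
Yes

The expression kg·m/s has dimensions [L M T^-1], which is exactly momentum [L M T^-1].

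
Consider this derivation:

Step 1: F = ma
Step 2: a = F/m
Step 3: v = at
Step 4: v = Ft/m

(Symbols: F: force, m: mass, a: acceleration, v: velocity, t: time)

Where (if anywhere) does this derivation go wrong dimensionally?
No step introduces an error — all steps are dimensionally consistent.

Step 1: F = ma → LHS [L M T^-2], RHS [L M T^-2] ✓
Step 2: a = F/m → LHS [L T^-2], RHS [L T^-2] ✓
Step 3: v = at → LHS [L T^-1], RHS [L T^-1] ✓
Step 4: v = Ft/m → LHS [L T^-1], RHS [L T^-1] ✓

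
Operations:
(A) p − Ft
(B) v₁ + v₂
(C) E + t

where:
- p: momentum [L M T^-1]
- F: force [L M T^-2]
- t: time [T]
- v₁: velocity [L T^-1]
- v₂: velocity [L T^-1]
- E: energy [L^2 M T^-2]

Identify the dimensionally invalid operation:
(C) E + t

(A) p − Ft: p [L M T^-1] and Ft [L M T^-1] — same dimensions ✓
(B) v₁ + v₂: v₁ [L T^-1] and v₂ [L T^-1] — same dimensions ✓
(C) E + t: E [L^2 M T^-2] and t [T] — different dimensions cannot be added/subtracted ✗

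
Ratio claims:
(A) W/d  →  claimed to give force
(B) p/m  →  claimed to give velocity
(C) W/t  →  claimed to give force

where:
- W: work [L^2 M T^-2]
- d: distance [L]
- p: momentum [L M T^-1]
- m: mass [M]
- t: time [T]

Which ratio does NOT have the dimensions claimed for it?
(C) W/t does not give force

(A) W/d: [L M T^-2] = force [L M T^-2] ✓
(B) p/m: [L T^-1] = velocity [L T^-1] ✓
(C) W/t: [L^2 M T^-3] ≠ force [L M T^-2] ✗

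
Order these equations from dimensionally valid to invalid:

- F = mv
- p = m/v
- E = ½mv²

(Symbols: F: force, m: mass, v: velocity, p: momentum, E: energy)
Dimensionally correct: E = ½mv²
Dimensionally incorrect: F = mv, p = m/v
Ordered (correct first, then incorrect): E = ½mv², F = mv, p = m/v

- F = mv: LHS [L M T^-2], RHS [L M T^-1] → incorrect ✗
- p = m/v: LHS [L M T^-1], RHS [L^-1 M T] → incorrect ✗
- E = ½mv²: LHS [L^2 M T^-2], RHS [L^2 M T^-2] → correct ✓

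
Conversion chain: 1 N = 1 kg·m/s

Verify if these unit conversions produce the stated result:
The chain is incorrect (it contains an error).

Incorrect: Newton is kg·m/s², not kg·m/s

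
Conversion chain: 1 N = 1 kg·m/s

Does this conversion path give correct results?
The chain is incorrect (it contains an error).

Incorrect: Newton is kg·m/s², not kg·m/s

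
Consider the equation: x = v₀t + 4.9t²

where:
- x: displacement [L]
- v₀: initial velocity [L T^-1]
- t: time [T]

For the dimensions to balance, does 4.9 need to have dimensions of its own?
Yes

x has dimensions [L], while t² alone has dimensions [T^2]. For the equation to balance, the factor 4.9 must carry dimensions [L T^-2] — it is a dimensional constant (a numerical value of a physical quantity with its units suppressed), not a pure number.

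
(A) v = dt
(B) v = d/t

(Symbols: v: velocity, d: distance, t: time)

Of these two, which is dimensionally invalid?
(A)

(A) v = dt: LHS [L T^-1], RHS [L T] ✗
(B) v = d/t: LHS [L T^-1], RHS [L T^-1] ✓

Expression (A) v = dt is dimensionally incorrect.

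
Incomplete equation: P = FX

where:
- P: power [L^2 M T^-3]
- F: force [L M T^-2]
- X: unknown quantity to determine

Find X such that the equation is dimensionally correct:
X = v (velocity), dimensions [L T^-1]

P has dimensions [L^2 M T^-3]; the rest of the RHS (F) has dimensions [L M T^-2].
So X must have dimensions [L T^-1] — X = v (velocity).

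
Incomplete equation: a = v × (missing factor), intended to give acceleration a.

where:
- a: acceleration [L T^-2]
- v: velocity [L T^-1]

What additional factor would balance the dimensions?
1/t (inverse time), dimensions [T^-1]

a has dimensions [L T^-2] and v has dimensions [L T^-1].
The missing factor must have dimensions [L T^-2] / [L T^-1] = [T^-1], i.e. inverse time (1/t).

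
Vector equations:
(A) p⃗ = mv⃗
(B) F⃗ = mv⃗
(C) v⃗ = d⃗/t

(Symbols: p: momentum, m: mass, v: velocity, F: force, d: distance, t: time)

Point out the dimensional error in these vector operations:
(B) F⃗ = mv⃗

(A) p⃗ = mv⃗: LHS [L M T^-1], RHS [L M T^-1] ✓ — mass (scalar) times velocity (vector)
(B) F⃗ = mv⃗: LHS [L M T^-2], RHS [L M T^-1] ✗ — mass times velocity is momentum, not force; should be ma⃗
(C) v⃗ = d⃗/t: LHS [L T^-1], RHS [L T^-1] ✓ — displacement (vector) divided by time (scalar)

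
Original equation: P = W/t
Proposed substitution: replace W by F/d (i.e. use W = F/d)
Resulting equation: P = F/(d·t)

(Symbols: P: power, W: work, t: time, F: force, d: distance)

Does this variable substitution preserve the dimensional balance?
No

[W] = [L^2 M T^-2] and [F/d] = [M T^-2]. These differ, so the substitution replaces a quantity by one of different dimensions and the result P = F/(d·t) has LHS [L^2 M T^-3] vs RHS [M T^-3] — inconsistent.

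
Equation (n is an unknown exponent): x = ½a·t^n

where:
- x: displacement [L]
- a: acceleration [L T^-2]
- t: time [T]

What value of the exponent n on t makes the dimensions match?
n = 2

x has dimensions [L]; t has dimensions [T].
The rest of the RHS has dimensions [L T^-2], so t^n must supply [T^2].
With n = 2: ½a·t^2 has dimensions [L], matching the LHS ✓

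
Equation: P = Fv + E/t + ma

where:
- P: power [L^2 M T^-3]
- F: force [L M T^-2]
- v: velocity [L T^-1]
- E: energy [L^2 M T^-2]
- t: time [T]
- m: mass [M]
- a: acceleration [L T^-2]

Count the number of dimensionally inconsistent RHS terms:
1

LHS P: [L^2 M T^-3]
- Fv: [L^2 M T^-3] ✓
- E/t: [L^2 M T^-3] ✓
- ma: [L M T^-2] ✗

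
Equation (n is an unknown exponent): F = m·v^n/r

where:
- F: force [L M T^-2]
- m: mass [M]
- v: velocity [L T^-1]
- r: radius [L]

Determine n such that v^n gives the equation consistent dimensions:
n = 2

F has dimensions [L M T^-2]; v has dimensions [L T^-1].
The rest of the RHS has dimensions [L^-1 M], so v^n must supply [L^2 T^-2].
With n = 2: m·v^2/r has dimensions [L M T^-2], matching the LHS ✓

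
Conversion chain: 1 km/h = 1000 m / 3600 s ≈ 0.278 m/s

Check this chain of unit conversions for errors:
The chain is correct (no errors).

Correct: 1 km = 1000 m, 1 h = 3600 s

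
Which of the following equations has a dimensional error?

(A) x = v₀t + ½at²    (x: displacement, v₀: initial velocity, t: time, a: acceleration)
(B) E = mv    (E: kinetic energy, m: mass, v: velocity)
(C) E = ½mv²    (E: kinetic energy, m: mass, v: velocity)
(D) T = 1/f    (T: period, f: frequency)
(B) E = mv

The equation (B) E = mv is dimensionally incorrect.

LHS (E): [L^2 M T^-2]
RHS (mv): [L M T^-1] ✗

The dimensions do not match. The other three equations balance.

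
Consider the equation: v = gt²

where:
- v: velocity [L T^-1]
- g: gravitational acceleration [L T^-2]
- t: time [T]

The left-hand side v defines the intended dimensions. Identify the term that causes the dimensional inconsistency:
The right-hand side term gt²

v has dimensions [L T^-1], but gt² has dimensions [L], so the term gt² is dimensionally wrong for v.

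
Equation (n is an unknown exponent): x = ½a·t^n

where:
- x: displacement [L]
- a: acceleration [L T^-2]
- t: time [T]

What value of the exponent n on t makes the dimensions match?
n = 2

x has dimensions [L]; t has dimensions [T].
The rest of the RHS has dimensions [L T^-2], so t^n must supply [T^2].
With n = 2: ½a·t^2 has dimensions [L], matching the LHS ✓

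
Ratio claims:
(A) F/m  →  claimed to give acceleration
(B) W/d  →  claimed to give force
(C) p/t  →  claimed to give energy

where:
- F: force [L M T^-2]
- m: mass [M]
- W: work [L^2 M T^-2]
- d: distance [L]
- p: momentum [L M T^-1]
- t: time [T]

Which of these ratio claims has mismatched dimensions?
(C) p/t does not give energy

(A) F/m: [L T^-2] = acceleration [L T^-2] ✓
(B) W/d: [L M T^-2] = force [L M T^-2] ✓
(C) p/t: [L M T^-2] ≠ energy [L^2 M T^-2] ✗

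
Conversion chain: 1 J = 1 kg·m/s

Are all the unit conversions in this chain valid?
The chain is incorrect (it contains an error).

Incorrect: Joule is kg·m²/s², not kg·m/s (that is momentum)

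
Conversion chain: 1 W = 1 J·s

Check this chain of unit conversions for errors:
The chain is incorrect (it contains an error).

Incorrect: Watt is J/s, not J·s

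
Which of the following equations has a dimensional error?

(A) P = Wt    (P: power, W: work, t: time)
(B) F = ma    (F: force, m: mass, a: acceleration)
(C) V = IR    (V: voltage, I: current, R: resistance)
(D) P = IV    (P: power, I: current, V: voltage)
(A) P = Wt

The equation (A) P = Wt is dimensionally incorrect.

LHS (P): [L^2 M T^-3]
RHS (Wt): [L^2 M T^-1] ✗

The dimensions do not match. The other three equations balance.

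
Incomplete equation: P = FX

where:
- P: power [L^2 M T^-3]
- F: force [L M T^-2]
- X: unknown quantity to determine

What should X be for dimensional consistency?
X = v (velocity), dimensions [L T^-1]

P has dimensions [L^2 M T^-3]; the rest of the RHS (F) has dimensions [L M T^-2].
So X must have dimensions [L T^-1] — X = v (velocity).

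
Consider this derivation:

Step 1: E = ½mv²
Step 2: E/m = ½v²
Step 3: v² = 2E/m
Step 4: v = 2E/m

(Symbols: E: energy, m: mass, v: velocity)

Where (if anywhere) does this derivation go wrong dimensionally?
Step 4

Step 1: E = ½mv² → LHS [L^2 M T^-2], RHS [L^2 M T^-2] ✓
Step 2: E/m = ½v² → LHS [L^2 T^-2], RHS [L^2 T^-2] ✓
Step 3: v² = 2E/m → LHS [L^2 T^-2], RHS [L^2 T^-2] ✓
Step 4: v = 2E/m → LHS [L T^-1], RHS [L^2 T^-2] ✗

The first dimensional inconsistency appears in step 4: v = 2E/m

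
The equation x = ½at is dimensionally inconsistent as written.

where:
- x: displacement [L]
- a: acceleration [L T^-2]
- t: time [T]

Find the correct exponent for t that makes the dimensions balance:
The exponent of t should be 2: x = ½at^2

The LHS x has dimensions [L]; t has dimensions [T].
As written, the RHS ½at (exponent 1 on t) has dimensions [L T^-1], which does not match.
With exponent 2, the RHS ½at^2 has dimensions [L], matching the LHS.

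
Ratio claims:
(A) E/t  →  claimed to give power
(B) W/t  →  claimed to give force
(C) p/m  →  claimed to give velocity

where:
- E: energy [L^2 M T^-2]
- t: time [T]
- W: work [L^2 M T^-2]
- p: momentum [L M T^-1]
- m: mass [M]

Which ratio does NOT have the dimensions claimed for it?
(B) W/t does not give force

(A) E/t: [L^2 M T^-3] = power [L^2 M T^-3] ✓
(B) W/t: [L^2 M T^-3] ≠ force [L M T^-2] ✗
(C) p/m: [L T^-1] = velocity [L T^-1] ✓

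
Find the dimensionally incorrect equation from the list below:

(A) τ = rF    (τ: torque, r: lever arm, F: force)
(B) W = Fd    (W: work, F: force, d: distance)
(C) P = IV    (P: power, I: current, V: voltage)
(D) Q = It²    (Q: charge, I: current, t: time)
(D) Q = It²

The equation (D) Q = It² is dimensionally incorrect.

LHS (Q): [I T]
RHS (It²): [I T^2] ✗

The dimensions do not match. The other three equations balance.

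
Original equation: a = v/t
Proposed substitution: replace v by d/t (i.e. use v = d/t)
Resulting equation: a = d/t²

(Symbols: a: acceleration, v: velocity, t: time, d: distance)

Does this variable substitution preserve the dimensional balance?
Yes

[v] = [L T^-1] and [d/t] = [L T^-1]. These match, so the substitution replaces a quantity by one of the same dimensions and the result a = d/t² has LHS [L T^-2] vs RHS [L T^-2] — still consistent.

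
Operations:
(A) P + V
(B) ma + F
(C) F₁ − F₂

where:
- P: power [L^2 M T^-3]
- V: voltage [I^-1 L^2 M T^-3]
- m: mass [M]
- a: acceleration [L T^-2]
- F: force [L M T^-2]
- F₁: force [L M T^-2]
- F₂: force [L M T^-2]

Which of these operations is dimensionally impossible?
(A) P + V

(A) P + V: P [L^2 M T^-3] and V [I^-1 L^2 M T^-3] — different dimensions cannot be added/subtracted ✗
(B) ma + F: ma [L M T^-2] and F [L M T^-2] — same dimensions ✓
(C) F₁ − F₂: F₁ [L M T^-2] and F₂ [L M T^-2] — same dimensions ✓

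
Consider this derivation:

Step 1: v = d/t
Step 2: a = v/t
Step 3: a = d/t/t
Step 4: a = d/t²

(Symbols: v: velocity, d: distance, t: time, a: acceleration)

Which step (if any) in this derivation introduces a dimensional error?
No step introduces an error — all steps are dimensionally consistent.

Step 1: v = d/t → LHS [L T^-1], RHS [L T^-1] ✓
Step 2: a = v/t → LHS [L T^-2], RHS [L T^-2] ✓
Step 3: a = d/t/t → LHS [L T^-2], RHS [L T^-2] ✓
Step 4: a = d/t² → LHS [L T^-2], RHS [L T^-2] ✓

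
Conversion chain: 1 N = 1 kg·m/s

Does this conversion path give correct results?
The chain is incorrect (it contains an error).

Incorrect: Newton is kg·m/s², not kg·m/s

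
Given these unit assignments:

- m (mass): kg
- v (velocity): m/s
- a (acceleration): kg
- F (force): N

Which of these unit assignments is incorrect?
a

The variable a (acceleration) should have units m/s², not kg.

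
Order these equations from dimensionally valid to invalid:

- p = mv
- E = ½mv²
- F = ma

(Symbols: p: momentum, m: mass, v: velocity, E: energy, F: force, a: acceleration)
Dimensionally correct: p = mv, E = ½mv², F = ma
Dimensionally incorrect: none
Ordered (correct first, then incorrect): p = mv, E = ½mv², F = ma

- p = mv: LHS [L M T^-1], RHS [L M T^-1] → correct ✓
- E = ½mv²: LHS [L^2 M T^-2], RHS [L^2 M T^-2] → correct ✓
- F = ma: LHS [L M T^-2], RHS [L M T^-2] → correct ✓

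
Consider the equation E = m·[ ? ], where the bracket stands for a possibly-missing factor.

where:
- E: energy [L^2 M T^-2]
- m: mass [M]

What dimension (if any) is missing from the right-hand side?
[L^2 T^-2] — velocity squared (e.g. v²)

E has dimensions [L^2 M T^-2]; m has dimensions [M].
The bracketed factor must supply [L^2 M T^-2] / [M] = [L^2 T^-2].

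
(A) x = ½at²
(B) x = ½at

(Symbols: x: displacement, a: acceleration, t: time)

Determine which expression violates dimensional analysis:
(B)

(A) x = ½at²: LHS [L], RHS [L] ✓
(B) x = ½at: LHS [L], RHS [L T^-1] ✗

Expression (B) x = ½at is dimensionally incorrect.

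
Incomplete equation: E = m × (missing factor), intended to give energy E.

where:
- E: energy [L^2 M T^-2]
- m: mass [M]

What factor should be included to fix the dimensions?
v² (velocity squared), dimensions [L^2 T^-2]

E has dimensions [L^2 M T^-2] and m has dimensions [M].
The missing factor must have dimensions [L^2 M T^-2] / [M] = [L^2 T^-2], i.e. velocity squared (v²).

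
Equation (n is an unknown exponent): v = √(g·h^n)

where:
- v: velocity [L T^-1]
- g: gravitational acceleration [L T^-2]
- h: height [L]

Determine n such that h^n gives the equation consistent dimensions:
n = 1

v has dimensions [L T^-1]; h has dimensions [L].
With n = 1: √(g·h^1) has dimensions [L T^-1], matching the LHS ✓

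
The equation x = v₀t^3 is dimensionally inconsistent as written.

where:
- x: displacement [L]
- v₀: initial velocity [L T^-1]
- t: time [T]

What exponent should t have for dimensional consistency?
The exponent of t should be 1: x = v₀t

The LHS x has dimensions [L]; t has dimensions [T].
As written, the RHS v₀t^3 (exponent 3 on t) has dimensions [L T^2], which does not match.
With exponent 1, the RHS v₀t has dimensions [L], matching the LHS.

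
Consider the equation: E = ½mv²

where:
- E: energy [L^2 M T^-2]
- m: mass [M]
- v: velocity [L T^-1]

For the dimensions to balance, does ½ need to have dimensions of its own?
No

E has dimensions [L^2 M T^-2] and mv² already has dimensions [L^2 M T^-2], so the equation balances without ½ contributing any dimensions. ½ is a pure (dimensionless) number; changing or removing it would not affect dimensional consistency.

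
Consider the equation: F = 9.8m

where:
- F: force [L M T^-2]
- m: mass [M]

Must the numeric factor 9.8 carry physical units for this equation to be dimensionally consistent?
Yes

F has dimensions [L M T^-2], while m alone has dimensions [M]. For the equation to balance, the factor 9.8 must carry dimensions [L T^-2] — it is a dimensional constant (a numerical value of a physical quantity with its units suppressed), not a pure number.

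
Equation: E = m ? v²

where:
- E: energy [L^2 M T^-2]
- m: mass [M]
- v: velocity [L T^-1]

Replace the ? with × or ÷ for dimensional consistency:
multiplication (×): E = m × v²

E [L^2 M T^-2]; m [M]; v² [L^2 T^-2].
m × v² → [L^2 M T^-2] ✓
m ÷ v² → [L^-2 M T^2] ✗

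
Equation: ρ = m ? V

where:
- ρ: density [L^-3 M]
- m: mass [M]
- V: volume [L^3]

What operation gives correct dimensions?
division (÷): ρ = m ÷ V

ρ [L^-3 M]; m [M]; V [L^3].
m × V → [L^3 M] ✗
m ÷ V → [L^-3 M] ✓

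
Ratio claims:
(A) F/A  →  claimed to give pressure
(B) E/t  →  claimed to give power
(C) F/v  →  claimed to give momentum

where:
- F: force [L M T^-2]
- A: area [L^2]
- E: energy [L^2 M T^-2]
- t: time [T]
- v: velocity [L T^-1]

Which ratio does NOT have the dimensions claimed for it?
(C) F/v does not give momentum

(A) F/A: [L^-1 M T^-2] = pressure [L^-1 M T^-2] ✓
(B) E/t: [L^2 M T^-3] = power [L^2 M T^-3] ✓
(C) F/v: [M T^-1] ≠ momentum [L M T^-1] ✗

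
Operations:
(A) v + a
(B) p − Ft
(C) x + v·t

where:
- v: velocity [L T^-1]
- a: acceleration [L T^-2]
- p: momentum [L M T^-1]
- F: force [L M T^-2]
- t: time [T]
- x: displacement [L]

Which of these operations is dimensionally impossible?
(A) v + a

(A) v + a: v [L T^-1] and a [L T^-2] — different dimensions cannot be added/subtracted ✗
(B) p − Ft: p [L M T^-1] and Ft [L M T^-1] — same dimensions ✓
(C) x + v·t: x [L] and v·t [L] — same dimensions ✓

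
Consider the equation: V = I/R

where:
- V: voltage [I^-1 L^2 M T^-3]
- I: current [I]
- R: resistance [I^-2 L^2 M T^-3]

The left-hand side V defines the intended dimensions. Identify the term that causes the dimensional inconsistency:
The right-hand side term I/R

V has dimensions [I^-1 L^2 M T^-3], but I/R has dimensions [I^3 L^-2 M^-1 T^3], so the term I/R is dimensionally wrong for V.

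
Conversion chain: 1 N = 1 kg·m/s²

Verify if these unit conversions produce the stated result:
The chain is correct (no errors).

Correct: Newton is defined as kg·m/s²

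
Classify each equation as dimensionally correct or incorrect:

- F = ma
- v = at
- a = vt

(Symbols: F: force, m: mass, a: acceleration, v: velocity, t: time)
Dimensionally correct: F = ma, v = at
Dimensionally incorrect: a = vt
Ordered (correct first, then incorrect): F = ma, v = at, a = vt

- F = ma: LHS [L M T^-2], RHS [L M T^-2] → correct ✓
- v = at: LHS [L T^-1], RHS [L T^-1] → correct ✓
- a = vt: LHS [L T^-2], RHS [L] → incorrect ✗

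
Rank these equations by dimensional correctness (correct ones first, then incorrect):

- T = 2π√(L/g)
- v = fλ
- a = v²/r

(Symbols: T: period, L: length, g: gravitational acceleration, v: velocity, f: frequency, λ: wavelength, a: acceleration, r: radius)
Dimensionally correct: T = 2π√(L/g), v = fλ, a = v²/r
Dimensionally incorrect: none
Ordered (correct first, then incorrect): T = 2π√(L/g), v = fλ, a = v²/r

- T = 2π√(L/g): LHS [T], RHS [T] → correct ✓
- v = fλ: LHS [L T^-1], RHS [L T^-1] → correct ✓
- a = v²/r: LHS [L T^-2], RHS [L T^-2] → correct ✓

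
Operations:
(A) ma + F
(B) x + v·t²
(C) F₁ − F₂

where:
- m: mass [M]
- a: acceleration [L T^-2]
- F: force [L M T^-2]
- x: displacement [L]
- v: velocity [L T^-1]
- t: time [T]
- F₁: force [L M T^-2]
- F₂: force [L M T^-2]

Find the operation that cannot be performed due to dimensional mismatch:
(B) x + v·t²

(A) ma + F: ma [L M T^-2] and F [L M T^-2] — same dimensions ✓
(B) x + v·t²: x [L] and v·t² [L T] — different dimensions cannot be added/subtracted ✗
(C) F₁ − F₂: F₁ [L M T^-2] and F₂ [L M T^-2] — same dimensions ✓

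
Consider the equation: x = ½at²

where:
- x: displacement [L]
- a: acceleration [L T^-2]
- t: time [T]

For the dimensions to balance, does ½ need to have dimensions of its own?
No

x has dimensions [L] and at² already has dimensions [L], so the equation balances without ½ contributing any dimensions. ½ is a pure (dimensionless) number; changing or removing it would not affect dimensional consistency.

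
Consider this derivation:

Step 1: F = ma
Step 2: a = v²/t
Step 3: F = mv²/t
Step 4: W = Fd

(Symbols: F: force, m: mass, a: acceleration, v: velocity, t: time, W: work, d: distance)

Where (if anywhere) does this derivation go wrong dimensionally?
Step 2

Step 1: F = ma → LHS [L M T^-2], RHS [L M T^-2] ✓
Step 2: a = v²/t → LHS [L T^-2], RHS [L^2 T^-3] ✗

The first dimensional inconsistency appears in step 2: a = v²/t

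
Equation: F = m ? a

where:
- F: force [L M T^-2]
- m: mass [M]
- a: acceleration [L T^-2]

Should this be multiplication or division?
multiplication (×): F = m × a

F [L M T^-2]; m [M]; a [L T^-2].
m × a → [L M T^-2] ✓
m ÷ a → [L^-1 M T^2] ✗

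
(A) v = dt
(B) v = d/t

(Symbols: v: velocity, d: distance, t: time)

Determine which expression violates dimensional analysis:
(A)

(A) v = dt: LHS [L T^-1], RHS [L T] ✗
(B) v = d/t: LHS [L T^-1], RHS [L T^-1] ✓

Expression (A) v = dt is dimensionally incorrect.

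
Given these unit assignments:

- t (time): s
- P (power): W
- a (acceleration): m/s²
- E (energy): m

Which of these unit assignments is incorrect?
E

The variable E (energy) should have units J, not m.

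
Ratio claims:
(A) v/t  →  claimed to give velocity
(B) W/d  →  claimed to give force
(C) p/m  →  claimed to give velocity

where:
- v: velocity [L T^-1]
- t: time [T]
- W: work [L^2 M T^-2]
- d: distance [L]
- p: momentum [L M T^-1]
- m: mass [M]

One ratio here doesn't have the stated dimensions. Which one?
(A) v/t does not give velocity

(A) v/t: [L T^-2] ≠ velocity [L T^-1] ✗
(B) W/d: [L M T^-2] = force [L M T^-2] ✓
(C) p/m: [L T^-1] = velocity [L T^-1] ✓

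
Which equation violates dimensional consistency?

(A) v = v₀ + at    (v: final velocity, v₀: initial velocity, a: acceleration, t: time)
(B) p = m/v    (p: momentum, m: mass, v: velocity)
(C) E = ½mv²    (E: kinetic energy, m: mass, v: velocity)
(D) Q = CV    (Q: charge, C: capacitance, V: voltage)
(B) p = m/v

The equation (B) p = m/v is dimensionally incorrect.

LHS (p): [L M T^-1]
RHS (m/v): [L^-1 M T] ✗

The dimensions do not match. The other three equations balance.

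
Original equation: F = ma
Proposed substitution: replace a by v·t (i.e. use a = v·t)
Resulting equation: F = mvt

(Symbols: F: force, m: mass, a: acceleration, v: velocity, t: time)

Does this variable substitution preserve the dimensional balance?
No

[a] = [L T^-2] and [v·t] = [L]. These differ, so the substitution replaces a quantity by one of different dimensions and the result F = mvt has LHS [L M T^-2] vs RHS [L M] — inconsistent.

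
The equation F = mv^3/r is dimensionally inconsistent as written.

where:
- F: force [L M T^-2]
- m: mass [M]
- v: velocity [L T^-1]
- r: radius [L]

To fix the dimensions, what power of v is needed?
The exponent of v should be 2: F = mv^2/r

The LHS F has dimensions [L M T^-2]; v has dimensions [L T^-1].
As written, the RHS mv^3/r (exponent 3 on v) has dimensions [L^2 M T^-3], which does not match.
With exponent 2, the RHS mv^2/r has dimensions [L M T^-2], matching the LHS.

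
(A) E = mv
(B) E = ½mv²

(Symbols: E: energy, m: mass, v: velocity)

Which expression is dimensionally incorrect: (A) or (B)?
(A)

(A) E = mv: LHS [L^2 M T^-2], RHS [L M T^-1] ✗
(B) E = ½mv²: LHS [L^2 M T^-2], RHS [L^2 M T^-2] ✓

Expression (A) E = mv is dimensionally incorrect.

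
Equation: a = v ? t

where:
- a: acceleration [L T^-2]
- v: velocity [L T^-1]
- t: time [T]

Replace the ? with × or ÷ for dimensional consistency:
division (÷): a = v ÷ t

a [L T^-2]; v [L T^-1]; t [T].
v × t → [L] ✗
v ÷ t → [L T^-2] ✓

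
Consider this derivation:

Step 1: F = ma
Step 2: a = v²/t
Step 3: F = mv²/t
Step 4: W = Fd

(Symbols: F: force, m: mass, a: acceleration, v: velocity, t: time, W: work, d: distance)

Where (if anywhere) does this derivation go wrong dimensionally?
Step 2

Step 1: F = ma → LHS [L M T^-2], RHS [L M T^-2] ✓
Step 2: a = v²/t → LHS [L T^-2], RHS [L^2 T^-3] ✗

The first dimensional inconsistency appears in step 2: a = v²/t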